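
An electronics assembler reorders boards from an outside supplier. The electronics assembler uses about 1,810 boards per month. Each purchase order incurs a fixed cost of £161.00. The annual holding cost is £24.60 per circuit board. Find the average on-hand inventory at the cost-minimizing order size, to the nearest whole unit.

Average inventory ≈ 267 boards

Annual demand D = 1,810 × 12 = 21,720.
The optimal lot size = √(2DS/H) = √(2 × 21,720 × 161 / 24.6) ≈ 533.20.
Average inventory = Q*/2 ≈ 533.20 / 2 = 266.600.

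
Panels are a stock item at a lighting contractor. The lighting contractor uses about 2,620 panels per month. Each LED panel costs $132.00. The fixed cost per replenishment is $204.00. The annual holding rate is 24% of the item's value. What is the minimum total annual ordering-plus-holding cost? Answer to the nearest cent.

Annual demand D = 2,620 × 12 = 31,440.
Holding cost H = 0.24 × $132.00 = $31.6800 per unit per year.
Q* = √(2DS/H) = √(2 × 31,440 × 204 / 31.68) ≈ 636.32.
At Q*, ordering cost (D/Q*)S equals holding cost (Q*/2)H, each = √(DSH/2).
Minimum total = √(2DSH) = √(2 × 31,440 × 204 × 31.68) ≈ 20158.766.

TC* ≈ $20,158.77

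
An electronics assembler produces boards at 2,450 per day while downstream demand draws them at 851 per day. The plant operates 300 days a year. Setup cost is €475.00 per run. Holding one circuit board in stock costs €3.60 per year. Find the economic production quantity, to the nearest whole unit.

Q* ≈ 10,160 boards

Annual demand D = 851 × 300 = 255,300.
Production build-up factor (1 − d/p) = 1 − 851/2,450 = 0.6527.
Q* = √(2DS / (H(1 − d/p))) = √(2 × 255,300 × 475 / (3.6 × 0.6527)).
= √(242,535,000 / 2.3496) ≈ 10160.025.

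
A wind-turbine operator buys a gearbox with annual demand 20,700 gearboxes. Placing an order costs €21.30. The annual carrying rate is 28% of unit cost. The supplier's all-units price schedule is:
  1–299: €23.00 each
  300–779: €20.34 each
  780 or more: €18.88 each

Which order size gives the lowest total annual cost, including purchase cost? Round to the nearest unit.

Q* ≈ 780 gearboxes

Holding cost per unit per year at price C is H = 0.28·C.
Evaluate total cost at each tier's feasible EOQ or, if the EOQ is below the tier, at the tier's minimum quantity.
Tier 1 (€23.00): EOQ = 370.0 exceeds tier's upper bound 299, so this tier is dominated.
EOQ at €20.34 = 393.5 (feasible in tier 2): TC = 20,700×€20.34 + (20,700/393.5)×21.3 + (393.5/2)×0.28×€20.34 = €423,279.01.
EOQ at €18.88 = 408.4 < 780, so use break Q=780: TC = 20,700×€18.88 + (20,700/780.0)×21.3 + (780.0/2)×0.28×€18.88 = €393,442.97.
Lowest total cost is €393,442.97 at Q = 780.0.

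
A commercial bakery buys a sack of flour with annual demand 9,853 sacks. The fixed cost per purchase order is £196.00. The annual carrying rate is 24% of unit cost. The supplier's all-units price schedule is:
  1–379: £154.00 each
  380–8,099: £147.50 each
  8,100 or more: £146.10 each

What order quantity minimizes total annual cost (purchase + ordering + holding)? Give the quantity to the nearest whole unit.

Q* ≈ 380 sacks

Holding cost per unit per year at price C is H = 0.24·C.
For each price level, check whether its EOQ is feasible; otherwise the best quantity at that price is the breakpoint.
EOQ at £154.00 = 323.3 (feasible in tier 1): TC = 9,853×£154.00 + (9,853/323.3)×196 + (323.3/2)×0.24×£154.00 = £1,529,309.95.
EOQ at £147.50 = 330.3 < 380, so use break Q=380: TC = 9,853×£147.50 + (9,853/380.0)×196 + (380.0/2)×0.24×£147.50 = £1,465,125.57.
EOQ at £146.10 = 331.9 < 8100, so use break Q=8100: TC = 9,853×£146.10 + (9,853/8100.0)×196 + (8100.0/2)×0.24×£146.10 = £1,581,770.92.
Lowest total cost is £1,465,125.57 at Q = 380.0.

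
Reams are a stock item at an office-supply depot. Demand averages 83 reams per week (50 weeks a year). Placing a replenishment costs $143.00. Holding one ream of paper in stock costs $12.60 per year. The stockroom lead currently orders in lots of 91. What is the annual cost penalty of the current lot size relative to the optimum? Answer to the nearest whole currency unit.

Extra cost ≈ $3,228 per year

Annual demand D = 83 × 50 = 4,150.
EOQ = √(2DS/H) = √(2 × 4,150 × 143 / 12.6) ≈ 306.92.
Cost at Q* = (D/Q*)S + (Q*/2)H = √(2DSH) ≈ $3,867.16.
Cost at Q = 91: (4,150/91)×143 + (91/2)×12.6 = $6,521.43 + $573.30 = $7,094.73.
Excess = $7,094.73 − $3,867.16 = $3,227.57.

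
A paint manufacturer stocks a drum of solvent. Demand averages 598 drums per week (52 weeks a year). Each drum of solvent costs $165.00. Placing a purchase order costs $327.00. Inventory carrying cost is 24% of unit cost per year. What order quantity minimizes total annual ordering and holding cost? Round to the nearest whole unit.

Annual demand D = 598 × 52 = 31,096.
Holding cost H = 0.24 × $165.00 = $39.6000 per unit per year.
EOQ = √(2DS / H) = √(2 × 31,096 × 327 / 39.6).
= √(20,336,784 / 39.6) = √513,555.1515 ≈ 716.628.

Q* ≈ 717 drums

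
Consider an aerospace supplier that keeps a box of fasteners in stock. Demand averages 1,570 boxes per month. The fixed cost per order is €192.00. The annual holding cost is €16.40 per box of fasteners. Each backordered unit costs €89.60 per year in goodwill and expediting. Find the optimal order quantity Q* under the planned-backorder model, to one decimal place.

Annual demand D = 1,570 × 12 = 18,840.
With planned backorders, Q* = √(2DS/H) · √((H+B)/B).
√(2DS/H) = √(2 × 18,840 × 192 / 16.4) = 664.177.
√((H+B)/B) = √((16.4+89.6)/89.6) = 1.0877.
Q* ≈ 722.409.

Q* ≈ 722.4 boxes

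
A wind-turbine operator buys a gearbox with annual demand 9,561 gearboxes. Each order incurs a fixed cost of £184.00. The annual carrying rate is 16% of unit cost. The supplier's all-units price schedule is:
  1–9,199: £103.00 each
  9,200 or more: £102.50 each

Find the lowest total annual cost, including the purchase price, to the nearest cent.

Holding cost per unit per year at price C is H = 0.16·C.
Candidates are each tier's EOQ (if it falls in that tier) and each price-break quantity.
EOQ at £103.00 = 462.1 (feasible in tier 1): TC = 9,561×£103.00 + (9,561/462.1)×184 + (462.1/2)×0.16×£103.00 = £992,397.72.
EOQ at £102.50 = 463.2 < 9200, so use break Q=9200: TC = 9,561×£102.50 + (9,561/9200.0)×184 + (9200.0/2)×0.16×£102.50 = £1,055,633.72.
Lowest total cost among the candidates is at Q = 462.1.

TC* ≈ £992,397.72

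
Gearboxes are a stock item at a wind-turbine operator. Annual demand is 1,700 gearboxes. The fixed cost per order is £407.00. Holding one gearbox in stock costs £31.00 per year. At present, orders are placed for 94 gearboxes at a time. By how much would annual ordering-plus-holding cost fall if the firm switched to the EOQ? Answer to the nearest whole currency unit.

Extra cost ≈ £2,268 per year

EOQ = √(2DS/H) = √(2 × 1,700 × 407 / 31) ≈ 211.28.
Cost at Q* = (D/Q*)S + (Q*/2)H = √(2DSH) ≈ £6,549.64.
Cost at Q = 94: (1,700/94)×407 + (94/2)×31 = £7,360.64 + £1,457.00 = £8,817.64.
Excess = £8,817.64 − £6,549.64 = £2,268.00.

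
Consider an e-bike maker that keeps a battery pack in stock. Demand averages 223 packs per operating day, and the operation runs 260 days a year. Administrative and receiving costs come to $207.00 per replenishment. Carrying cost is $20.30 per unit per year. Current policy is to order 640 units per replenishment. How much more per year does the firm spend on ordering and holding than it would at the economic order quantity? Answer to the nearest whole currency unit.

Extra cost ≈ $3,175 per year

Annual demand D = 223 × 260 = 57,980.
EOQ = √(2DS/H) = √(2 × 57,980 × 207 / 20.3) ≈ 1087.40.
Cost at Q* = (D/Q*)S + (Q*/2)H = √(2DSH) ≈ $22,074.32.
Cost at Q = 640: (57,980/640)×207 + (640/2)×20.3 = $18,752.91 + $6,496.00 = $25,248.91.
Excess = $25,248.91 − $22,074.32 = $3,174.59.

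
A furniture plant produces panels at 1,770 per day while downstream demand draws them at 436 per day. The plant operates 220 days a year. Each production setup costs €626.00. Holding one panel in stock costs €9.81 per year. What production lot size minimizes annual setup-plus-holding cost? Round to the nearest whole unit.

Q* ≈ 4,030 panels

Annual demand D = 436 × 220 = 95,920.
Production build-up factor (1 − d/p) = 1 − 436/1,770 = 0.7537.
Q* = √(2DS / (H(1 − d/p))) = √(2 × 95,920 × 626 / (9.81 × 0.7537)).
= √(120,091,840 / 7.3935) ≈ 4030.241.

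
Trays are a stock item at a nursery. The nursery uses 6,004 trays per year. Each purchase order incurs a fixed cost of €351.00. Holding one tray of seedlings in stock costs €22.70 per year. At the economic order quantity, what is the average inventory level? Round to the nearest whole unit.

Average inventory ≈ 215 trays

The optimal lot size = √(2DS/H) = √(2 × 6,004 × 351 / 22.7) ≈ 430.90.
Average inventory = Q*/2 ≈ 430.90 / 2 = 215.450.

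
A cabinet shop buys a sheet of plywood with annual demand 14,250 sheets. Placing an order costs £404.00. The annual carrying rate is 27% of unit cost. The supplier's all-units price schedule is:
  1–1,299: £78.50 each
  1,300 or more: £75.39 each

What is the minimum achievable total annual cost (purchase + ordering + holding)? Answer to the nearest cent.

TC* ≈ £1,091,966.91

Holding cost per unit per year at price C is H = 0.27·C.
Candidates are each tier's EOQ (if it falls in that tier) and each price-break quantity.
EOQ at £78.50 = 737.0 (feasible in tier 1): TC = 14,250×£78.50 + (14,250/737.0)×404 + (737.0/2)×0.27×£78.50 = £1,134,246.76.
EOQ at £75.39 = 752.1 < 1300, so use break Q=1300: TC = 14,250×£75.39 + (14,250/1300.0)×404 + (1300.0/2)×0.27×£75.39 = £1,091,966.91.
Lowest total cost among the candidates is at Q = 1300.0.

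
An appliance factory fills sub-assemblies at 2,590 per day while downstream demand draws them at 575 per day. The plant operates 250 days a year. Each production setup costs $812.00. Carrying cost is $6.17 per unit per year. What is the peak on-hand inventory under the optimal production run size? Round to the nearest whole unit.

Annual demand D = 575 × 250 = 143,750.
Production build-up factor (1 − d/p) = 1 − 575/2,590 = 0.7780.
Q* = √(2DS / (H(1 − d/p))) = √(2 × 143,750 × 812 / (6.17 × 0.7780)).
= √(233,450,000 / 4.8002) ≈ 6973.755.
Maximum inventory = Q*(1 − d/p) = 6973.755 × 0.7780 ≈ 5425.528.

I_max ≈ 5,426 sub-assemblies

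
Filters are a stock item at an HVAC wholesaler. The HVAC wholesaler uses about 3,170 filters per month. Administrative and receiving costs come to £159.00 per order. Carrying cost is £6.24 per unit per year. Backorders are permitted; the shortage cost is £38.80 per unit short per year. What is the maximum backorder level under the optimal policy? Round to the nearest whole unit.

Annual demand D = 3,170 × 12 = 38,040.
With planned backorders, Q* = √(2DS/H) · √((H+B)/B).
√(2DS/H) = √(2 × 38,040 × 159 / 6.24) = 1392.328.
√((H+B)/B) = √((6.24+38.8)/38.8) = 1.0774.
Q* ≈ 1500.116.
S* = Q* · H/(H+B) = 1500.116 × 6.24/45.04 ≈ 207.831.

S* ≈ 208 filters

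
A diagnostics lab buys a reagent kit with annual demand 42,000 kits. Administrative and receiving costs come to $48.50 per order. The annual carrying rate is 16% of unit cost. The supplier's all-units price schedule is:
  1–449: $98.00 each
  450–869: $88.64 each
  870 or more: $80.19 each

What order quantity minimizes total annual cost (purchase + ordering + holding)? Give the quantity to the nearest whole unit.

Q* ≈ 870 kits

Holding cost per unit per year at price C is H = 0.16·C.
Candidates are each tier's EOQ (if it falls in that tier) and each price-break quantity.
Tier 1 ($98.00): EOQ = 509.7 exceeds tier's upper bound 449, so this tier is dominated.
EOQ at $88.64 = 536.0 (feasible in tier 2): TC = 42,000×$88.64 + (42,000/536.0)×48.5 + (536.0/2)×0.16×$88.64 = $3,730,481.26.
EOQ at $80.19 = 563.5 < 870, so use break Q=870: TC = 42,000×$80.19 + (42,000/870.0)×48.5 + (870.0/2)×0.16×$80.19 = $3,375,902.60.
Lowest total cost is $3,375,902.60 at Q = 870.0.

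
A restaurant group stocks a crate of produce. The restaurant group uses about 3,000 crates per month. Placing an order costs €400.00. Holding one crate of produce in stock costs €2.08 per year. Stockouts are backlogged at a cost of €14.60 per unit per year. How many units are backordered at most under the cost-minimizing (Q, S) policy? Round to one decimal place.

S* ≈ 496.0 crates

Annual demand D = 3,000 × 12 = 36,000.
With planned backorders, Q* = √(2DS/H) · √((H+B)/B).
√(2DS/H) = √(2 × 36,000 × 400 / 2.08) = 3721.042.
√((H+B)/B) = √((2.08+14.6)/14.6) = 1.0689.
Q* ≈ 3977.280.
S* = Q* · H/(H+B) = 3977.280 × 2.08/16.68 ≈ 495.968.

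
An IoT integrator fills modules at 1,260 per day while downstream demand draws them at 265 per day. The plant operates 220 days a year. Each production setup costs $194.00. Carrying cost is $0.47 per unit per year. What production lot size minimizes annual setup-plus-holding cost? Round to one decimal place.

Annual demand D = 265 × 220 = 58,300.
Production build-up factor (1 − d/p) = 1 − 265/1,260 = 0.7897.
Q* = √(2DS / (H(1 − d/p))) = √(2 × 58,300 × 194 / (0.47 × 0.7897)).
= √(22,620,400 / 0.3712) ≈ 7806.834.

Q* ≈ 7,806.8 modules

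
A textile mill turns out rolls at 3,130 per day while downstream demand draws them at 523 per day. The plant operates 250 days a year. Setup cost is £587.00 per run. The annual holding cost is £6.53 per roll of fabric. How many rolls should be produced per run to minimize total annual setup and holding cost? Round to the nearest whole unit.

Q* ≈ 5,313 rolls

Annual demand D = 523 × 250 = 130,750.
Production build-up factor (1 − d/p) = 1 − 523/3,130 = 0.8329.
Q* = √(2DS / (H(1 − d/p))) = √(2 × 130,750 × 587 / (6.53 × 0.8329)).
= √(153,500,500 / 5.4389) ≈ 5312.512.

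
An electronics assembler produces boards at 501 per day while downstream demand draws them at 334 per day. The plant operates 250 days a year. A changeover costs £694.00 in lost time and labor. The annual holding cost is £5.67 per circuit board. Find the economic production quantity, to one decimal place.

Annual demand D = 334 × 250 = 83,500.
Production build-up factor (1 − d/p) = 1 − 334/501 = 0.3333.
Q* = √(2DS / (H(1 − d/p))) = √(2 × 83,500 × 694 / (5.67 × 0.3333)).
= √(115,898,000 / 1.89) ≈ 7830.817.

Q* ≈ 7,830.8 boards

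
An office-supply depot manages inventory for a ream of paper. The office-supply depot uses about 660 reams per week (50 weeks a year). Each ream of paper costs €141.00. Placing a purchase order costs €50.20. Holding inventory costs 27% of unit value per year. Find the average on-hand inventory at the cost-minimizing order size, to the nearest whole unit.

Annual demand D = 660 × 50 = 33,000.
Holding cost H = 0.27 × €141.00 = €38.0700 per unit per year.
Q* = √(2DS/H) = √(2 × 33,000 × 50.2 / 38.07) ≈ 295.01.
Average inventory = Q*/2 ≈ 295.01 / 2 = 147.504.

Average inventory ≈ 148 reams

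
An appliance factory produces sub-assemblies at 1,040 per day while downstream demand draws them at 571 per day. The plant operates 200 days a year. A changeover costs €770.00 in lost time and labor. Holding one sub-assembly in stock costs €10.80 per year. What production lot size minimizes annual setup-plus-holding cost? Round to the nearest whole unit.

Annual demand D = 571 × 200 = 114,200.
Production build-up factor (1 − d/p) = 1 − 571/1,040 = 0.4510.
Q* = √(2DS / (H(1 − d/p))) = √(2 × 114,200 × 770 / (10.8 × 0.4510)).
= √(175,868,000 / 4.8704) ≈ 6009.133.

Q* ≈ 6,009 sub-assemblies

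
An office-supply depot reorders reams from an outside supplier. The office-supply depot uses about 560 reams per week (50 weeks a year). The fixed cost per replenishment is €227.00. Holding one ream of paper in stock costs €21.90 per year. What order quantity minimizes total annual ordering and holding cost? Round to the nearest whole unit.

Q* ≈ 762 reams

Annual demand D = 560 × 50 = 28,000.
EOQ = √(2DS / H) = √(2 × 28,000 × 227 / 21.9).
= √(12,712,000 / 21.9) = √580,456.621 ≈ 761.877.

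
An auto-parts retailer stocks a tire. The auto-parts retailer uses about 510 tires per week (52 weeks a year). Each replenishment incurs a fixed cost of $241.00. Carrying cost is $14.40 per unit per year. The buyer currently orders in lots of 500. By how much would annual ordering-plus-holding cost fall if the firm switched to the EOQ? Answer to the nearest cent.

Annual demand D = 510 × 52 = 26,520.
EOQ = √(2DS/H) = √(2 × 26,520 × 241 / 14.4) ≈ 942.17.
Cost at Q* = (D/Q*)S + (Q*/2)H = √(2DSH) ≈ $13,567.24.
Cost at Q = 500: (26,520/500)×241 + (500/2)×14.4 = $12,782.64 + $3,600.00 = $16,382.64.
Excess = $16,382.64 − $13,567.24 = $2,815.40.

Extra cost ≈ $2,815.40 per year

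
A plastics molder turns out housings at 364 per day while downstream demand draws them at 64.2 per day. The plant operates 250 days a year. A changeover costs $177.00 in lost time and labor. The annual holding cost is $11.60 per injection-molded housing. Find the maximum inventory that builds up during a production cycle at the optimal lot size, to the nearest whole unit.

Annual demand D = 64.2 × 250 = 16,050.
Production build-up factor (1 − d/p) = 1 − 64.2/364 = 0.8236.
Q* = √(2DS / (H(1 − d/p))) = √(2 × 16,050 × 177 / (11.6 × 0.8236)).
= √(5,681,700 / 9.5541) ≈ 771.161.
Maximum inventory = Q*(1 − d/p) = 771.161 × 0.8236 ≈ 635.149.

I_max ≈ 635 housings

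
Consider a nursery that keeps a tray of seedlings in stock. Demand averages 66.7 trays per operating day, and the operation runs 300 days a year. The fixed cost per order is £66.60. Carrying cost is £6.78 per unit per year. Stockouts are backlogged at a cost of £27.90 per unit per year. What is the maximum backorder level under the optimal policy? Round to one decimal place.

Annual demand D = 66.7 × 300 = 20,010.
With planned backorders, Q* = √(2DS/H) · √((H+B)/B).
√(2DS/H) = √(2 × 20,010 × 66.6 / 6.78) = 626.990.
√((H+B)/B) = √((6.78+27.9)/27.9) = 1.1149.
Q* ≈ 699.034.
S* = Q* · H/(H+B) = 699.034 × 6.78/34.68 ≈ 136.662.

S* ≈ 136.7 trays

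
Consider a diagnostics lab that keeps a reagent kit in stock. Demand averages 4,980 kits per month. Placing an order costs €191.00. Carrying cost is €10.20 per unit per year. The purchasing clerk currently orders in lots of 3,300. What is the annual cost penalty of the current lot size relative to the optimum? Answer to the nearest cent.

Extra cost ≈ €5,029.45 per year

Annual demand D = 4,980 × 12 = 59,760.
EOQ = √(2DS/H) = √(2 × 59,760 × 191 / 10.2) ≈ 1496.02.
Cost at Q* = (D/Q*)S + (Q*/2)H = √(2DSH) ≈ €15,259.39.
Cost at Q = 3,300: (59,760/3,300)×191 + (3,300/2)×10.2 = €3,458.84 + €16,830.00 = €20,288.84.
Excess = €20,288.84 − €15,259.39 = €5,029.45.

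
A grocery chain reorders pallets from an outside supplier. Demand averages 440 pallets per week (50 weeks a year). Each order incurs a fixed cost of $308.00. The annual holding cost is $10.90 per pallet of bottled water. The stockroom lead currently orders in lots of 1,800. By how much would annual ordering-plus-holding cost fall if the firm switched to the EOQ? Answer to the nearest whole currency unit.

Extra cost ≈ $1,421 per year

Annual demand D = 440 × 50 = 22,000.
EOQ = √(2DS/H) = √(2 × 22,000 × 308 / 10.9) ≈ 1115.03.
Cost at Q* = (D/Q*)S + (Q*/2)H = √(2DSH) ≈ $12,153.88.
Cost at Q = 1,800: (22,000/1,800)×308 + (1,800/2)×10.9 = $3,764.44 + $9,810.00 = $13,574.44.
Excess = $13,574.44 − $12,153.88 = $1,420.56.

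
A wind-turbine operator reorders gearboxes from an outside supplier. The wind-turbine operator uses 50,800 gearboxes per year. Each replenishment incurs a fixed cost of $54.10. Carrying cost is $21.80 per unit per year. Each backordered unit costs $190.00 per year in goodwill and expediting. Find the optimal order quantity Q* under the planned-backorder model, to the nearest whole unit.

With planned backorders, Q* = √(2DS/H) · √((H+B)/B).
√(2DS/H) = √(2 × 50,800 × 54.1 / 21.8) = 502.131.
√((H+B)/B) = √((21.8+190)/190) = 1.0558.
Q* ≈ 530.156.

Q* ≈ 530 gearboxes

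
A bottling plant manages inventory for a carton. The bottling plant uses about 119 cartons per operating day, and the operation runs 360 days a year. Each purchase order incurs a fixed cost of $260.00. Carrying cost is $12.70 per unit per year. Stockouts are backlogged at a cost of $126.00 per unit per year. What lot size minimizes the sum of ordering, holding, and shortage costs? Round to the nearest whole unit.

Q* ≈ 1,390 cartons

Annual demand D = 119 × 360 = 42,840.
With planned backorders, Q* = √(2DS/H) · √((H+B)/B).
√(2DS/H) = √(2 × 42,840 × 260 / 12.7) = 1324.416.
√((H+B)/B) = √((12.7+126)/126) = 1.0492.
Q* ≈ 1389.561.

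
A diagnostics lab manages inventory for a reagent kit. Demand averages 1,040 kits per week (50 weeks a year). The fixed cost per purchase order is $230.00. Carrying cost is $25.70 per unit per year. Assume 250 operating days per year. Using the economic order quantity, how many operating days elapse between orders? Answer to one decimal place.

Annual demand D = 1,040 × 50 = 52,000.
EOQ = √(2DS/H) = √(2 × 52,000 × 230 / 25.7) ≈ 964.75.
Cycle time = Q*/D × 250 = 964.75 / 52,000 × 250 ≈ 4.638 days.

T ≈ 4.6 days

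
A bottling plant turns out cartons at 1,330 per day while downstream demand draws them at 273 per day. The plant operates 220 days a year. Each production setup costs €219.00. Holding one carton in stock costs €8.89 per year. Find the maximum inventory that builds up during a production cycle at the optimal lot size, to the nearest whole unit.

I_max ≈ 1,534 cartons

Annual demand D = 273 × 220 = 60,060.
Production build-up factor (1 − d/p) = 1 − 273/1,330 = 0.7947.
Q* = √(2DS / (H(1 − d/p))) = √(2 × 60,060 × 219 / (8.89 × 0.7947)).
= √(26,306,280 / 7.0652) ≈ 1929.599.
Maximum inventory = Q*(1 − d/p) = 1929.599 × 0.7947 ≈ 1533.524.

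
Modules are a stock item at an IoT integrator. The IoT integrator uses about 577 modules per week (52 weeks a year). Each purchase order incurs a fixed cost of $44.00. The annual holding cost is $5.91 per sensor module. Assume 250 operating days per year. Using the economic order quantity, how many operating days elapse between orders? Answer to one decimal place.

T ≈ 5.6 days

Annual demand D = 577 × 52 = 30,004.
The optimal lot size = √(2DS/H) = √(2 × 30,004 × 44 / 5.91) ≈ 668.40.
Cycle time = Q*/D × 250 = 668.40 / 30,004 × 250 ≈ 5.569 days.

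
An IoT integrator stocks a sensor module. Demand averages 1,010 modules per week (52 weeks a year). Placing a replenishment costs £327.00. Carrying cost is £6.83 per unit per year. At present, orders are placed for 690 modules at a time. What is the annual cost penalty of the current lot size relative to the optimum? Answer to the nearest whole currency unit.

Extra cost ≈ £11,930 per year

Annual demand D = 1,010 × 52 = 52,520.
EOQ = √(2DS/H) = √(2 × 52,520 × 327 / 6.83) ≈ 2242.54.
Cost at Q* = (D/Q*)S + (Q*/2)H = √(2DSH) ≈ £15,316.57.
Cost at Q = 690: (52,520/690)×327 + (690/2)×6.83 = £24,889.91 + £2,356.35 = £27,246.26.
Excess = £27,246.26 − £15,316.57 = £11,929.69.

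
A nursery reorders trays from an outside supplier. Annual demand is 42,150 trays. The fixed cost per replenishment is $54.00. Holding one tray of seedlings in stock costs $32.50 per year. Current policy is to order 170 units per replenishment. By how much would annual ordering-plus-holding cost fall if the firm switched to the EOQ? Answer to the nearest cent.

EOQ = √(2DS/H) = √(2 × 42,150 × 54 / 32.5) ≈ 374.26.
Cost at Q* = (D/Q*)S + (Q*/2)H = √(2DSH) ≈ $12,163.33.
Cost at Q = 170: (42,150/170)×54 + (170/2)×32.5 = $13,388.82 + $2,762.50 = $16,151.32.
Excess = $16,151.32 − $12,163.33 = $3,988.00.

Extra cost ≈ $3,988.00 per year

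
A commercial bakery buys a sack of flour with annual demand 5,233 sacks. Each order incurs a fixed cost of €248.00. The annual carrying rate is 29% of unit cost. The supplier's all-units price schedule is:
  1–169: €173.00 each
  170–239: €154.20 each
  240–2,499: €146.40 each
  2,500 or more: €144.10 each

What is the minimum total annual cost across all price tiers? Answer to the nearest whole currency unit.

Holding cost per unit per year at price C is H = 0.29·C.
Evaluate total cost at each tier's feasible EOQ or, if the EOQ is below the tier, at the tier's minimum quantity.
Tier 1 (€173.00): EOQ = 227.5 exceeds tier's upper bound 169, so this tier is dominated.
Tier 2 (€154.20): EOQ = 240.9 exceeds tier's upper bound 239, so this tier is dominated.
EOQ at €146.40 = 247.3 (feasible in tier 3): TC = 5,233×€146.40 + (5,233/247.3)×248 + (247.3/2)×0.29×€146.40 = €776,608.70.
EOQ at €144.10 = 249.2 < 2500, so use break Q=2500: TC = 5,233×€144.10 + (5,233/2500.0)×248 + (2500.0/2)×0.29×€144.10 = €806,830.66.
Lowest total cost among the candidates is at Q = 247.3.

TC* ≈ €776,609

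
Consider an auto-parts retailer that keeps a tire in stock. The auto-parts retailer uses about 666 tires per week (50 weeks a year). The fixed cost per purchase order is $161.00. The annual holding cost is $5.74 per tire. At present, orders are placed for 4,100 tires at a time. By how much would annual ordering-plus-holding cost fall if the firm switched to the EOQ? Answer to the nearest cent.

Annual demand D = 666 × 50 = 33,300.
EOQ = √(2DS/H) = √(2 × 33,300 × 161 / 5.74) ≈ 1366.77.
Cost at Q* = (D/Q*)S + (Q*/2)H = √(2DSH) ≈ $7,845.24.
Cost at Q = 4,100: (33,300/4,100)×161 + (4,100/2)×5.74 = $1,307.63 + $11,767.00 = $13,074.63.
Excess = $13,074.63 − $7,845.24 = $5,229.40.

Extra cost ≈ $5,229.40 per year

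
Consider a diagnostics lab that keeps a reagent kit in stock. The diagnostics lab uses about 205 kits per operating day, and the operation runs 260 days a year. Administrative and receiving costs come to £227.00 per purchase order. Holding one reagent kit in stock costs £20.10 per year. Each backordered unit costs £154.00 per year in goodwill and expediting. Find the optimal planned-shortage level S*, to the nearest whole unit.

Annual demand D = 205 × 260 = 53,300.
With planned backorders, Q* = √(2DS/H) · √((H+B)/B).
√(2DS/H) = √(2 × 53,300 × 227 / 20.1) = 1097.219.
√((H+B)/B) = √((20.1+154)/154) = 1.0633.
Q* ≈ 1166.628.
S* = Q* · H/(H+B) = 1166.628 × 20.1/174.1 ≈ 134.688.

S* ≈ 135 kits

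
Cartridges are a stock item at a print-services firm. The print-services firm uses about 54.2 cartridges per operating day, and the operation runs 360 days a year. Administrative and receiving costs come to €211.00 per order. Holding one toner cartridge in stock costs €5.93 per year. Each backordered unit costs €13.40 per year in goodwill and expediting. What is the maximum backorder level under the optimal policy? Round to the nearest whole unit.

Annual demand D = 54.2 × 360 = 19,512.
With planned backorders, Q* = √(2DS/H) · √((H+B)/B).
√(2DS/H) = √(2 × 19,512 × 211 / 5.93) = 1178.365.
√((H+B)/B) = √((5.93+13.4)/13.4) = 1.2011.
Q* ≈ 1415.283.
S* = Q* · H/(H+B) = 1415.283 × 5.93/19.33 ≈ 434.176.

S* ≈ 434 cartridges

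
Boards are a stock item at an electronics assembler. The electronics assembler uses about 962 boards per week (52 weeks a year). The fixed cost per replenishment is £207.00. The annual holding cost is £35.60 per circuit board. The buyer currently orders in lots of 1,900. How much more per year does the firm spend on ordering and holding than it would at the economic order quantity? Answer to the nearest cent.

Extra cost ≈ £12,117.20 per year

Annual demand D = 962 × 52 = 50,024.
EOQ = √(2DS/H) = √(2 × 50,024 × 207 / 35.6) ≈ 762.72.
Cost at Q* = (D/Q*)S + (Q*/2)H = √(2DSH) ≈ £27,152.78.
Cost at Q = 1,900: (50,024/1,900)×207 + (1,900/2)×35.6 = £5,449.98 + £33,820.00 = £39,269.98.
Excess = £39,269.98 − £27,152.78 = £12,117.20.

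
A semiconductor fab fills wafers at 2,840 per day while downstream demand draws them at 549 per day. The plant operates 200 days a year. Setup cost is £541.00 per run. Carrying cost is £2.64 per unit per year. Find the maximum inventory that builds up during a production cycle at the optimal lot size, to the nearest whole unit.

Annual demand D = 549 × 200 = 109,800.
Production build-up factor (1 − d/p) = 1 − 549/2,840 = 0.8067.
Q* = √(2DS / (H(1 − d/p))) = √(2 × 109,800 × 541 / (2.64 × 0.8067)).
= √(118,803,600 / 2.1297) ≈ 7468.948.
Maximum inventory = Q*(1 − d/p) = 7468.948 × 0.8067 ≈ 6025.127.

I_max ≈ 6,025 wafers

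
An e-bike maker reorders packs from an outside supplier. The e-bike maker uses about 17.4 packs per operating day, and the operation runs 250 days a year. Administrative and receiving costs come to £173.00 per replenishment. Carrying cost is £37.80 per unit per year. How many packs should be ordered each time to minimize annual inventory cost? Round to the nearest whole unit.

Annual demand D = 17.4 × 250 = 4,350.
EOQ = √(2DS / H) = √(2 × 4,350 × 173 / 37.8).
= √(1,505,100 / 37.8) = √39,817.4603 ≈ 199.543.

Q* ≈ 200 packs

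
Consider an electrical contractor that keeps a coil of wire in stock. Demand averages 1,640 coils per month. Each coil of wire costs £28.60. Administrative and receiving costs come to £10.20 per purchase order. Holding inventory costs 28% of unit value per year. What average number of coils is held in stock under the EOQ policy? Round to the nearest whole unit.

Average inventory ≈ 112 coils

Annual demand D = 1,640 × 12 = 19,680.
Holding cost H = 0.28 × £28.60 = £8.0080 per unit per year.
Q* = √(2DS/H) = √(2 × 19,680 × 10.2 / 8.008) ≈ 223.91.
Average inventory = Q*/2 ≈ 223.91 / 2 = 111.953.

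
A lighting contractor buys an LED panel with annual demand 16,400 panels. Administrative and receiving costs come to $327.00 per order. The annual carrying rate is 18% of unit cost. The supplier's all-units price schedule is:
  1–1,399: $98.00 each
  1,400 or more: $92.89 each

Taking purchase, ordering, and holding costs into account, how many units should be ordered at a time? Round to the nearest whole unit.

Holding cost per unit per year at price C is H = 0.18·C.
Candidates are each tier's EOQ (if it falls in that tier) and each price-break quantity.
EOQ at $98.00 = 779.8 (feasible in tier 1): TC = 16,400×$98.00 + (16,400/779.8)×327 + (779.8/2)×0.18×$98.00 = $1,620,954.98.
EOQ at $92.89 = 800.9 < 1400, so use break Q=1400: TC = 16,400×$92.89 + (16,400/1400.0)×327 + (1400.0/2)×0.18×$92.89 = $1,538,930.71.
Lowest total cost is $1,538,930.71 at Q = 1400.0.

Q* ≈ 1,400 panels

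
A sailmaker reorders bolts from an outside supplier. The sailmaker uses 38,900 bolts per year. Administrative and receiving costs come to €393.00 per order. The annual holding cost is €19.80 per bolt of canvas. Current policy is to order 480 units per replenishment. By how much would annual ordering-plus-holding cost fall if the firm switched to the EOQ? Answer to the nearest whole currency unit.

EOQ = √(2DS/H) = √(2 × 38,900 × 393 / 19.8) ≈ 1242.66.
Cost at Q* = (D/Q*)S + (Q*/2)H = √(2DSH) ≈ €24,604.73.
Cost at Q = 480: (38,900/480)×393 + (480/2)×19.8 = €31,849.38 + €4,752.00 = €36,601.38.
Excess = €36,601.38 − €24,604.73 = €11,996.64.

Extra cost ≈ €11,997 per year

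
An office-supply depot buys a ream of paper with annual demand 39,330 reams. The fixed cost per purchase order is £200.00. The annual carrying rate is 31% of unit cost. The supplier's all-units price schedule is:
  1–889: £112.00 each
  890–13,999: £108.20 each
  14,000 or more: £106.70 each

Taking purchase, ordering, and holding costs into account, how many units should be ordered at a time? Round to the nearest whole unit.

Q* ≈ 890 reams

Holding cost per unit per year at price C is H = 0.31·C.
For each price level, check whether its EOQ is feasible; otherwise the best quantity at that price is the breakpoint.
EOQ at £112.00 = 673.1 (feasible in tier 1): TC = 39,330×£112.00 + (39,330/673.1)×200 + (673.1/2)×0.31×£112.00 = £4,428,331.24.
EOQ at £108.20 = 684.9 < 890, so use break Q=890: TC = 39,330×£108.20 + (39,330/890.0)×200 + (890.0/2)×0.31×£108.20 = £4,279,270.39.
EOQ at £106.70 = 689.7 < 14000, so use break Q=14000: TC = 39,330×£106.70 + (39,330/14000.0)×200 + (14000.0/2)×0.31×£106.70 = £4,428,611.86.
Lowest total cost is £4,279,270.39 at Q = 890.0.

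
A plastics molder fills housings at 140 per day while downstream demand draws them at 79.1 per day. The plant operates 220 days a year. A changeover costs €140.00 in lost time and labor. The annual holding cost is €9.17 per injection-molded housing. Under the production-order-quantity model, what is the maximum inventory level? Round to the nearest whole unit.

I_max ≈ 481 housings

Annual demand D = 79.1 × 220 = 17,402.
Production build-up factor (1 − d/p) = 1 − 79.1/140 = 0.4350.
Q* = √(2DS / (H(1 − d/p))) = √(2 × 17,402 × 140 / (9.17 × 0.4350)).
= √(4,872,560 / 3.989) ≈ 1105.221.
Maximum inventory = Q*(1 − d/p) = 1105.221 × 0.4350 ≈ 480.771.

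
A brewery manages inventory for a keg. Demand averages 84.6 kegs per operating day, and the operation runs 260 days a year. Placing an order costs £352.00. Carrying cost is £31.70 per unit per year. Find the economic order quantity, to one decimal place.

Q* ≈ 698.9 kegs

Annual demand D = 84.6 × 260 = 21,996.
EOQ = √(2DS / H) = √(2 × 21,996 × 352 / 31.7).
= √(15,485,184 / 31.7) = √488,491.6088 ≈ 698.922.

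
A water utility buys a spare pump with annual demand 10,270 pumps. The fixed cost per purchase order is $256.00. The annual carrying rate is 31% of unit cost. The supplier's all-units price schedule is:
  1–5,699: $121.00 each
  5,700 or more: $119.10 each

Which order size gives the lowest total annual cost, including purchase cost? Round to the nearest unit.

Holding cost per unit per year at price C is H = 0.31·C.
Candidates are each tier's EOQ (if it falls in that tier) and each price-break quantity.
EOQ at $121.00 = 374.4 (feasible in tier 1): TC = 10,270×$121.00 + (10,270/374.4)×256 + (374.4/2)×0.31×$121.00 = $1,256,714.09.
EOQ at $119.10 = 377.4 < 5700, so use break Q=5700: TC = 10,270×$119.10 + (10,270/5700.0)×256 + (5700.0/2)×0.31×$119.10 = $1,328,843.10.
Lowest total cost is $1,256,714.09 at Q = 374.4.

Q* ≈ 374 pumps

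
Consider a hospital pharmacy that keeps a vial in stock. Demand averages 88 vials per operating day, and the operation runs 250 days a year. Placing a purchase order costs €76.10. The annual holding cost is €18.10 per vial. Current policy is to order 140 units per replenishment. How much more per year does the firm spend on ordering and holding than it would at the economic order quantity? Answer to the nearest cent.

Annual demand D = 88 × 250 = 22,000.
EOQ = √(2DS/H) = √(2 × 22,000 × 76.1 / 18.1) ≈ 430.11.
Cost at Q* = (D/Q*)S + (Q*/2)H = √(2DSH) ≈ €7,784.99.
Cost at Q = 140: (22,000/140)×76.1 + (140/2)×18.1 = €11,958.57 + €1,267.00 = €13,225.57.
Excess = €13,225.57 − €7,784.99 = €5,440.58.

Extra cost ≈ €5,440.58 per year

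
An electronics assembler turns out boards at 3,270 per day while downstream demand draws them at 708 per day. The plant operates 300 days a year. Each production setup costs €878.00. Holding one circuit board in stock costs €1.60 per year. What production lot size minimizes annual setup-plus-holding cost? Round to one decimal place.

Annual demand D = 708 × 300 = 212,400.
Production build-up factor (1 − d/p) = 1 − 708/3,270 = 0.7835.
Q* = √(2DS / (H(1 − d/p))) = √(2 × 212,400 × 878 / (1.6 × 0.7835)).
= √(372,974,400 / 1.2536) ≈ 17248.997.

Q* ≈ 17,249.0 boards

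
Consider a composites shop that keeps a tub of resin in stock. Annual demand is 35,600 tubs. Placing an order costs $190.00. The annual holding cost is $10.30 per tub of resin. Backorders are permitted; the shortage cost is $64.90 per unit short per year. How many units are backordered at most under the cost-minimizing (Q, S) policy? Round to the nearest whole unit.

S* ≈ 169 tubs

With planned backorders, Q* = √(2DS/H) · √((H+B)/B).
√(2DS/H) = √(2 × 35,600 × 190 / 10.3) = 1146.036.
√((H+B)/B) = √((10.3+64.9)/64.9) = 1.0764.
Q* ≈ 1233.630.
S* = Q* · H/(H+B) = 1233.630 × 10.3/75.2 ≈ 168.968.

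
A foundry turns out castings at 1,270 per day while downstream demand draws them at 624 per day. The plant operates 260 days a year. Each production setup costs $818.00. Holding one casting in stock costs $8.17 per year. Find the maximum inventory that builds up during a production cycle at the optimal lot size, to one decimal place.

I_max ≈ 4,065.1 castings

Annual demand D = 624 × 260 = 162,240.
Production build-up factor (1 − d/p) = 1 − 624/1,270 = 0.5087.
Q* = √(2DS / (H(1 − d/p))) = √(2 × 162,240 × 818 / (8.17 × 0.5087)).
= √(265,424,640 / 4.1558) ≈ 7991.811.
Maximum inventory = Q*(1 − d/p) = 7991.811 × 0.5087 ≈ 4065.126.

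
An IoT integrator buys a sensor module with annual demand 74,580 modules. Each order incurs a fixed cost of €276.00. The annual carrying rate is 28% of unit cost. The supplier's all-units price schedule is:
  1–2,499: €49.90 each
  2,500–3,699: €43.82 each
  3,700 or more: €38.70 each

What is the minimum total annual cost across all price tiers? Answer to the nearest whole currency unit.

Holding cost per unit per year at price C is H = 0.28·C.
Candidates are each tier's EOQ (if it falls in that tier) and each price-break quantity.
EOQ at €49.90 = 1716.5 (feasible in tier 1): TC = 74,580×€49.90 + (74,580/1716.5)×276 + (1716.5/2)×0.28×€49.90 = €3,745,525.36.
EOQ at €43.82 = 1831.7 < 2500, so use break Q=2500: TC = 74,580×€43.82 + (74,580/2500.0)×276 + (2500.0/2)×0.28×€43.82 = €3,291,666.23.
EOQ at €38.70 = 1949.2 < 3700, so use break Q=3700: TC = 74,580×€38.70 + (74,580/3700.0)×276 + (3700.0/2)×0.28×€38.70 = €2,911,855.86.
Lowest total cost among the candidates is at Q = 3700.0.

TC* ≈ €2,911,856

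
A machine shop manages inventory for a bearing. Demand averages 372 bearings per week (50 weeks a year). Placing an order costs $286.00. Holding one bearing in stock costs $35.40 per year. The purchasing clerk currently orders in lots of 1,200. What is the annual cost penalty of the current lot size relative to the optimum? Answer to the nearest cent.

Extra cost ≈ $6,266.10 per year

Annual demand D = 372 × 50 = 18,600.
EOQ = √(2DS/H) = √(2 × 18,600 × 286 / 35.4) ≈ 548.22.
Cost at Q* = (D/Q*)S + (Q*/2)H = √(2DSH) ≈ $19,406.90.
Cost at Q = 1,200: (18,600/1,200)×286 + (1,200/2)×35.4 = $4,433.00 + $21,240.00 = $25,673.00.
Excess = $25,673.00 − $19,406.90 = $6,266.10.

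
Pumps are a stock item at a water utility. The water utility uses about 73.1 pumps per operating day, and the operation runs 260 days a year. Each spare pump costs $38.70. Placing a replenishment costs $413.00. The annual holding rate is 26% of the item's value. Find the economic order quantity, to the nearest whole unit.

Annual demand D = 73.1 × 260 = 19,006.
Holding cost H = 0.26 × $38.70 = $10.0620 per unit per year.
EOQ = √(2DS / H) = √(2 × 19,006 × 413 / 10.062).
= √(15,698,956 / 10.062) = √1,560,222.2222 ≈ 1249.089.

Q* ≈ 1,249 pumps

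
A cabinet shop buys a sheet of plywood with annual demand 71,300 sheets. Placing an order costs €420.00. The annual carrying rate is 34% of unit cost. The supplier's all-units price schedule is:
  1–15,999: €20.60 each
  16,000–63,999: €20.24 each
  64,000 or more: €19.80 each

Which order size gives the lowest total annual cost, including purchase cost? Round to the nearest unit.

Q* ≈ 2,924 sheets

Holding cost per unit per year at price C is H = 0.34·C.
For each price level, check whether its EOQ is feasible; otherwise the best quantity at that price is the breakpoint.
EOQ at €20.60 = 2924.2 (feasible in tier 1): TC = 71,300×€20.60 + (71,300/2924.2)×420 + (2924.2/2)×0.34×€20.60 = €1,489,261.30.
EOQ at €20.24 = 2950.1 < 16000, so use break Q=16000: TC = 71,300×€20.24 + (71,300/16000.0)×420 + (16000.0/2)×0.34×€20.24 = €1,500,036.43.
EOQ at €19.80 = 2982.7 < 64000, so use break Q=64000: TC = 71,300×€19.80 + (71,300/64000.0)×420 + (64000.0/2)×0.34×€19.80 = €1,627,631.91.
Lowest total cost is €1,489,261.30 at Q = 2924.2.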